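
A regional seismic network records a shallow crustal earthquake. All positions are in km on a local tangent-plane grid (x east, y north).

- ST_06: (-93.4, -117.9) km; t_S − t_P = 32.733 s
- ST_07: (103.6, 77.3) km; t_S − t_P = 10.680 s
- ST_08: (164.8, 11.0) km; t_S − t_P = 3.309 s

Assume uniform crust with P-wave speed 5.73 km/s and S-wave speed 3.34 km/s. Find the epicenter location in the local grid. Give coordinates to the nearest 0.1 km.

(140.6, 0.2)

Distance from S−P lag: d = Δt · v_P v_S / (v_P − v_S) = Δt · (5.73·3.34)/(5.73−3.34) ≈ 8.0076·Δt.
So d_ST_06 = 262.11, d_ST_07 = 85.52, d_ST_08 = 26.50 km.
Circle about each station: (x + 93.4)² + (y + 117.9)² = 262.11²; (x − 103.6)² + (y − 77.3)² = 85.52²; (x − 164.8)² + (y − 11.0)² = 26.50².
Subtracting the ST_06 equation from the ST_07 and ST_08 equations removes the quadratic terms:
394.0 x + 390.4 y = 55472.26
516.4 x + 257.8 y = 72655.47
Solving the 2×2 system: x ≈ 140.6, y ≈ 0.2 km.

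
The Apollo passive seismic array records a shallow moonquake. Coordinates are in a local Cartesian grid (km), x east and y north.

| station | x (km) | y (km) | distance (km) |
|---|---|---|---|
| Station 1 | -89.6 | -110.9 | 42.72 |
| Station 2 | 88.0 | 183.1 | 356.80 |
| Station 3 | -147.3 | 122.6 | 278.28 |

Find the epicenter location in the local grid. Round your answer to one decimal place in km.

-59.9 km east, -141.6 km north

Circle about each station: (x + 89.6)² + (y + 110.9)² = 42.72²; (x − 88.0)² + (y − 183.1)² = 356.80²; (x + 147.3)² + (y − 122.6)² = 278.28².
Subtracting the Station 1 equation from the Station 2 and Station 3 equations removes the quadratic terms:
355.2 x + 588.0 y = -104538.60
-115.4 x + 467.0 y = -59213.68
Solving the 2×2 system: x ≈ -59.9, y ≈ -141.6 km.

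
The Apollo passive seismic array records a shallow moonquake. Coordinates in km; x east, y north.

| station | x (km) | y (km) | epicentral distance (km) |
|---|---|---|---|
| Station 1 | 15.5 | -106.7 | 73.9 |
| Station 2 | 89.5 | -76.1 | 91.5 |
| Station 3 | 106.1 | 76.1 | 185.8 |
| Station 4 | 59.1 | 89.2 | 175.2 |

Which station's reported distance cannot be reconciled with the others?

Solve using three stations at a time. Using Station 2, Station 3, Station 4 (subtract circle equations pairwise → linear system) gives (x, y) ≈ (-2.1, -75.0).
Distances from that point to each station vs reported:
  Station 1: calculated 36.2 vs reported 73.9 → residual 37.7 km
  Station 2: calculated 91.6 vs reported 91.5 → residual 0.1 km
  Station 3: calculated 185.8 vs reported 185.8 → residual 0.0 km
  Station 4: calculated 175.2 vs reported 175.2 → residual 0.0 km
Station 2, Station 3, Station 4 are mutually consistent (residuals ≈ 0); Station 1 is off by 37.7 km.

Station 1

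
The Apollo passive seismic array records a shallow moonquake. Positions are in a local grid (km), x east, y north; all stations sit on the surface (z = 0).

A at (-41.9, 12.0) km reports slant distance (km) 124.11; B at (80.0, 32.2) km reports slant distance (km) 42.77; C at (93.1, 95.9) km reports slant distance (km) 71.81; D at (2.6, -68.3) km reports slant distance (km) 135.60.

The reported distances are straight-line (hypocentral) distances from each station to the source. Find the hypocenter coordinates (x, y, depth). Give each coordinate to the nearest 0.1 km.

Each station gives a sphere (x−x_i)² + (y−y_i)² + z² = d_i² (stations at z=0).
Subtracting the A sphere from B and C: z² cancels, leaving linear equations in x and y:
243.8 x + 40.4 y = 19111.25
270.0 x + 167.8 y = 26211.43
Solving: x ≈ 71.594, y ≈ 41.008 km (keep extra digits for the depth step; rounded: 71.6, 41.0).
Then from the A sphere: z² = 124.11² − (x + 41.9)² − (y − 12.0)² with x = 71.594, y = 41.008, so z ≈ 40.999 ≈ 41.0 km.
Check against D (with the unrounded solution): distance 135.61 ≈ 135.60 km. ✓

x ≈ 71.6 km, y ≈ 41.0 km, depth ≈ 41.0 km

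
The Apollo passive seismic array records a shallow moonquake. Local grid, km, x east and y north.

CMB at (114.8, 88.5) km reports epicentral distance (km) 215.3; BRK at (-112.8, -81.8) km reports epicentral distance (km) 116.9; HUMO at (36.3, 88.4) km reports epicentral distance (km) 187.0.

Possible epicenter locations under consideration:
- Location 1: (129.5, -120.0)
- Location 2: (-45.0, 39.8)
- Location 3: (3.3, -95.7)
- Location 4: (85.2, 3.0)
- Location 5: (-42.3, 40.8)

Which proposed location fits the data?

For each candidate, compare |candidate − station| to the reported distance:
Location 1: residuals CMB 6.3, BRK 128.4, HUMO 41.3 → max 128.4 km
Location 2: residuals CMB 48.2, BRK 22.3, HUMO 92.3 → max 92.3 km
Location 3: residuals CMB 0.0, BRK 0.0, HUMO 0.0 → max 0.0 km
Location 4: residuals CMB 124.8, BRK 98.5, HUMO 88.6 → max 124.8 km
Location 5: residuals CMB 51.1, BRK 24.5, HUMO 95.1 → max 95.1 km
Only Location 3 has all residuals ≈ 0.

Location 3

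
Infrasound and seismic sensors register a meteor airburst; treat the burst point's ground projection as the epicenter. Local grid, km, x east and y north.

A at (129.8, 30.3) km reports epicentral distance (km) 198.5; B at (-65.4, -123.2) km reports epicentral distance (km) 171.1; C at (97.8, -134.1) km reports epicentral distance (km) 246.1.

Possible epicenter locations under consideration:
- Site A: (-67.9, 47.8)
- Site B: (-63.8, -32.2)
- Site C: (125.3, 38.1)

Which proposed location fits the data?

Site A

For each candidate, compare |candidate − station| to the reported distance:
Site A: residuals A 0.0, B 0.1, C 0.0 → max 0.1 km
Site B: residuals A 4.9, B 80.1, C 55.1 → max 80.1 km
Site C: residuals A 189.5, B 78.7, C 71.7 → max 189.5 km
Only Site A has all residuals ≈ 0.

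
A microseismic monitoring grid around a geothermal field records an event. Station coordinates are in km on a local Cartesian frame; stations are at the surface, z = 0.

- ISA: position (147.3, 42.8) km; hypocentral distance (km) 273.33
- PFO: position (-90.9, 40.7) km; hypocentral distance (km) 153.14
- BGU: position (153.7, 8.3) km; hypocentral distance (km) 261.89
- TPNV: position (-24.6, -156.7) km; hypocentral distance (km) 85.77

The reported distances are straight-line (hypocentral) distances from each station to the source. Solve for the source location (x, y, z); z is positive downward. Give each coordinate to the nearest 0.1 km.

x ≈ -78.1 km, y ≈ -105.6 km, depth ≈ 43.4 km

Each station gives a sphere (x−x_i)² + (y−y_i)² + z² = d_i² (stations at z=0).
Subtracting the ISA sphere from PFO and BGU: z² cancels, leaving linear equations in x and y:
-476.4 x − 4.2 y = 37647.60
12.8 x − 69.0 y = 6286.37
Solving: x ≈ -78.094, y ≈ -105.594 km (keep extra digits for the depth step; rounded: -78.1, -105.6).
Then from the ISA sphere: z² = 273.33² − (x − 147.3)² − (y − 42.8)² with x = -78.094, y = -105.594, so z ≈ 43.429 ≈ 43.4 km.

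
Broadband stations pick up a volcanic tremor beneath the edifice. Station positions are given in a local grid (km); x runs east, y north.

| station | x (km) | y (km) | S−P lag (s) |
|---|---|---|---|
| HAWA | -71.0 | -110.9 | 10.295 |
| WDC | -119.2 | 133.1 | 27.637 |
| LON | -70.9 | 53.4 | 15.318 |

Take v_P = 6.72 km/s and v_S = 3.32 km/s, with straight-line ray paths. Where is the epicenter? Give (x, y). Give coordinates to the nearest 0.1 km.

Distance from S−P lag: d = Δt · v_P v_S / (v_P − v_S) = Δt · (6.72·3.32)/(6.72−3.32) ≈ 6.5619·Δt.
So d_HAWA = 67.55, d_WDC = 181.35, d_LON = 100.51 km.
Circle about each station: (x + 71.0)² + (y + 110.9)² = 67.55²; (x + 119.2)² + (y − 133.1)² = 181.35²; (x + 70.9)² + (y − 53.4)² = 100.51².
Subtracting the HAWA equation from the WDC and LON equations removes the quadratic terms:
-96.4 x + 488.0 y = -13740.38
0.2 x + 328.6 y = -15000.70
Solving the 2×2 system: x ≈ -88.3, y ≈ -45.6 km.

-88.3 km east, -45.6 km north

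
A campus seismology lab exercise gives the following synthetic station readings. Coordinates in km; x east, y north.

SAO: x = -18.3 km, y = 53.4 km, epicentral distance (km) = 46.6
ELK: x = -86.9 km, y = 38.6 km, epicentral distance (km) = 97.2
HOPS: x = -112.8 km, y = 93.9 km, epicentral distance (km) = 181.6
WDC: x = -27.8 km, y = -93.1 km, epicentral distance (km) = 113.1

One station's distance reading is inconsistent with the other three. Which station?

Solve using three stations at a time. Using SAO, ELK, WDC (subtract circle equations pairwise → linear system) gives (x, y) ≈ (7.2, 14.4).
Distances from that point to each station vs reported:
  SAO: calculated 46.6 vs reported 46.6 → residual 0.0 km
  ELK: calculated 97.2 vs reported 97.2 → residual 0.0 km
  HOPS: calculated 144.0 vs reported 181.6 → residual 37.6 km
  WDC: calculated 113.1 vs reported 113.1 → residual 0.0 km
SAO, ELK, WDC are mutually consistent (residuals ≈ 0); HOPS is off by 37.6 km.

HOPS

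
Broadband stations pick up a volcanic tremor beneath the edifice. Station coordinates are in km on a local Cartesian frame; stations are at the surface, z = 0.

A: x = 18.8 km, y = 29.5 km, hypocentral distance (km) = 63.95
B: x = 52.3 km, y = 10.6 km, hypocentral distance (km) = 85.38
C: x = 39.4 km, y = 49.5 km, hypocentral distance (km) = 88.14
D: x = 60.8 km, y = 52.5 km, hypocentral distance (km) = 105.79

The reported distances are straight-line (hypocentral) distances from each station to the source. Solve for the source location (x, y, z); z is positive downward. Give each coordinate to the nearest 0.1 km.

(-22.9, 1.1, 39.3)

Each station gives a sphere (x−x_i)² + (y−y_i)² + z² = d_i² (stations at z=0).
Subtracting the A sphere from B and C: z² cancels, leaving linear equations in x and y:
67.0 x − 37.8 y = -1576.18
41.2 x + 40.0 y = -900.14
Solving: x ≈ -22.909, y ≈ 1.093 km (keep extra digits for the depth step; rounded: -22.9, 1.1).
Then from the A sphere: z² = 63.95² − (x − 18.8)² − (y − 29.5)² with x = -22.909, y = 1.093, so z ≈ 39.281 ≈ 39.3 km.
Check against D (with the unrounded solution): distance 105.80 ≈ 105.79 km. ✓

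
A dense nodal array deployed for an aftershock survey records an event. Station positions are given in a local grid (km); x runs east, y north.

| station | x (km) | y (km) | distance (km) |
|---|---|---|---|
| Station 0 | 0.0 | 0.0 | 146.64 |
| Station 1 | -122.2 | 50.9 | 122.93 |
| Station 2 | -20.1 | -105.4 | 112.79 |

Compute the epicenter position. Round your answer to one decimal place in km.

Circle about each station: x² + y² = 146.64²; (x + 122.2)² + (y − 50.9)² = 122.93²; (x + 20.1)² + (y + 105.4)² = 112.79².
Subtracting the Station 0 equation from the Station 1 and Station 2 equations removes the quadratic terms:
-244.4 x + 101.8 y = 23915.15
-40.2 x − 210.8 y = 20294.88
Solving the 2×2 system: x ≈ -127.8, y ≈ -71.9 km.

x ≈ -127.8 km, y ≈ -71.9 km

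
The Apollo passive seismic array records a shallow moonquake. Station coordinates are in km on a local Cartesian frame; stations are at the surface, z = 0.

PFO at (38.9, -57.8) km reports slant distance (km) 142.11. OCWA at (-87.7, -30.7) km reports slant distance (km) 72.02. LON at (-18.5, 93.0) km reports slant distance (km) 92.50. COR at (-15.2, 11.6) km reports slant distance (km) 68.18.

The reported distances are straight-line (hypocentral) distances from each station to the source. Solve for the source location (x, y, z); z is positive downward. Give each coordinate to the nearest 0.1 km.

Each station gives a sphere (x−x_i)² + (y−y_i)² + z² = d_i² (stations at z=0).
Subtracting the PFO sphere from OCWA and LON: z² cancels, leaving linear equations in x and y:
-253.2 x + 54.2 y = 18788.10
-114.8 x + 301.6 y = 15776.20
Solving: x ≈ -68.595, y ≈ 26.199 km (keep extra digits for the depth step; rounded: -68.6, 26.2).
Then from the PFO sphere: z² = 142.11² − (x − 38.9)² − (y + 57.8)² with x = -68.595, y = 26.199, so z ≈ 39.803 ≈ 39.8 km.

(-68.6, 26.2, 39.8)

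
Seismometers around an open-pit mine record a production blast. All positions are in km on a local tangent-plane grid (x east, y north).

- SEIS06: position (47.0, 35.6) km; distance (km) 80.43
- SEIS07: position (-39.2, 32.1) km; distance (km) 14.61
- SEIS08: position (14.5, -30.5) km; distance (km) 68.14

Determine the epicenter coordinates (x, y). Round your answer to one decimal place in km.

Circle about each station: (x − 47.0)² + (y − 35.6)² = 80.43²; (x + 39.2)² + (y − 32.1)² = 14.61²; (x − 14.5)² + (y + 30.5)² = 68.14².
Subtracting the SEIS06 equation from the SEIS07 and SEIS08 equations removes the quadratic terms:
-172.4 x − 7.0 y = 5346.22
-65.0 x − 132.2 y = -509.93
Solving the 2×2 system: x ≈ -31.8, y ≈ 19.5 km.

-31.8 km east, 19.5 km north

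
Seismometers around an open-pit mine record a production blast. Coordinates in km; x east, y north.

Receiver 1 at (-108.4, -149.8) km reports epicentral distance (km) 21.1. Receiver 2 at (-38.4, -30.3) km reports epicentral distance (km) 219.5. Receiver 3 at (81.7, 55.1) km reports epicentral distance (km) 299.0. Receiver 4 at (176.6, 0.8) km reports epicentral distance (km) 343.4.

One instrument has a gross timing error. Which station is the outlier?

Solve using three stations at a time. Using Receiver 1, Receiver 3, Receiver 4 (subtract circle equations pairwise → linear system) gives (x, y) ≈ (-127.7, -158.3).
Distances from that point to each station vs reported:
  Receiver 1: calculated 21.1 vs reported 21.1 → residual 0.0 km
  Receiver 2: calculated 156.1 vs reported 219.5 → residual 63.4 km
  Receiver 3: calculated 299.0 vs reported 299.0 → residual 0.0 km
  Receiver 4: calculated 343.4 vs reported 343.4 → residual 0.0 km
Receiver 1, Receiver 3, Receiver 4 are mutually consistent (residuals ≈ 0); Receiver 2 is off by 63.4 km.

Receiver 2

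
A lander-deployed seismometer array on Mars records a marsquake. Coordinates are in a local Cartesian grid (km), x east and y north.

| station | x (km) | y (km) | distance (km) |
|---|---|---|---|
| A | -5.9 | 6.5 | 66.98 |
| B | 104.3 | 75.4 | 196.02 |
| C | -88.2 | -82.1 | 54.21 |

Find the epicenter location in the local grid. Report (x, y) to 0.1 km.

Circle about each station: (x + 5.9)² + (y − 6.5)² = 66.98²; (x − 104.3)² + (y − 75.4)² = 196.02²; (x + 88.2)² + (y + 82.1)² = 54.21².
Subtracting the A equation from the B and C equations removes the quadratic terms:
220.4 x + 137.8 y = -17450.93
-164.6 x − 177.2 y = 15990.19
Solving the 2×2 system: x ≈ -54.3, y ≈ -39.8 km.

x ≈ -54.3 km, y ≈ -39.8 km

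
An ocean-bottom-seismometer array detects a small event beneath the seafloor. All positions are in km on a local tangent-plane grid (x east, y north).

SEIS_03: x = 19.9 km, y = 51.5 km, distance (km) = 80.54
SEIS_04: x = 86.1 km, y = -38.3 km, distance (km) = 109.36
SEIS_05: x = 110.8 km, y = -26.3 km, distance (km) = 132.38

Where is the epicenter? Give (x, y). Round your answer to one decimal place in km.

-21.3 km east, -17.7 km north

Circle about each station: (x − 19.9)² + (y − 51.5)² = 80.54²; (x − 86.1)² + (y + 38.3)² = 109.36²; (x − 110.8)² + (y + 26.3)² = 132.38².
Subtracting pairs of circle equations eliminates x²+y² and gives linear equations (the radical axes):
132.4 x − 179.6 y = 358.92
181.8 x − 155.6 y = -1117.70
Solving the 2×2 system: x ≈ -21.3, y ≈ -17.7 km.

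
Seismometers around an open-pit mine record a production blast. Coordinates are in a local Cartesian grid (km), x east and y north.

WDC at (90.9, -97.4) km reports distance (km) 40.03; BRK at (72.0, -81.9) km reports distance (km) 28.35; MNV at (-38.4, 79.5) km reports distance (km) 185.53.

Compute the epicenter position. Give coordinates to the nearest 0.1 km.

Circle about each station: (x − 90.9)² + (y + 97.4)² = 40.03²; (x − 72.0)² + (y + 81.9)² = 28.35²; (x + 38.4)² + (y − 79.5)² = 185.53².
Subtracting the WDC equation from the BRK and MNV equations removes the quadratic terms:
-37.8 x + 31.0 y = -5059.28
-258.6 x + 353.8 y = -42773.74
Solving the 2×2 system: x ≈ 86.6, y ≈ -57.6 km.

(86.6, -57.6)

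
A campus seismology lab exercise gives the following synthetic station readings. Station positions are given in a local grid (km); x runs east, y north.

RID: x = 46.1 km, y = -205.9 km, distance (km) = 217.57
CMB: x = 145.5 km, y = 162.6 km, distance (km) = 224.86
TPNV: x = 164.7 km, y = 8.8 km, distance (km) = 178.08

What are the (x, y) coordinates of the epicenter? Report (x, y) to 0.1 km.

Circle about each station: (x − 46.1)² + (y + 205.9)² = 217.57²; (x − 145.5)² + (y − 162.6)² = 224.86²; (x − 164.7)² + (y − 8.8)² = 178.08².
Subtracting pairs of circle equations eliminates x²+y² and gives linear equations (the radical axes):
198.8 x + 737.0 y = -136.32
237.2 x + 429.4 y = -1692.27
Solving the 2×2 system: x ≈ -13.3, y ≈ 3.4 km.

(-13.3, 3.4)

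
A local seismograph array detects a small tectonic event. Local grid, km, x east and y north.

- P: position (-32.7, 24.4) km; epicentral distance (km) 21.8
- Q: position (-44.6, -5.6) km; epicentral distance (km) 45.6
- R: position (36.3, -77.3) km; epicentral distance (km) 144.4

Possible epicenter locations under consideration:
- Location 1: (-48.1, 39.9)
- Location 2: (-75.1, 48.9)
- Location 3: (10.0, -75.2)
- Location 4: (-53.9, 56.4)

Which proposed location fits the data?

Location 1

For each candidate, compare |candidate − station| to the reported distance:
Location 1: residuals P 0.0, Q 0.0, R 0.0 → max 0.0 km
Location 2: residuals P 27.2, Q 16.9, R 23.9 → max 27.2 km
Location 3: residuals P 86.6, Q 42.9, R 118.0 → max 118.0 km
Location 4: residuals P 16.6, Q 17.1, R 16.9 → max 17.1 km
Only Location 1 has all residuals ≈ 0.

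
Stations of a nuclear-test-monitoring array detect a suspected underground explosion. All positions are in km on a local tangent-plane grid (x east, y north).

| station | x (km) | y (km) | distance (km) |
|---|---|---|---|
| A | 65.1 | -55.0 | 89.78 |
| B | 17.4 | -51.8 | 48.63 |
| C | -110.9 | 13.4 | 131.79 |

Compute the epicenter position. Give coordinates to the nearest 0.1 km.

x ≈ -20.4 km, y ≈ -82.4 km

Circle about each station: (x − 65.1)² + (y + 55.0)² = 89.78²; (x − 17.4)² + (y + 51.8)² = 48.63²; (x + 110.9)² + (y − 13.4)² = 131.79².
Subtracting the A equation from the B and C equations removes the quadratic terms:
-95.4 x + 6.4 y = 1418.56
-352.0 x + 136.8 y = -4092.80
Solving the 2×2 system: x ≈ -20.4, y ≈ -82.4 km.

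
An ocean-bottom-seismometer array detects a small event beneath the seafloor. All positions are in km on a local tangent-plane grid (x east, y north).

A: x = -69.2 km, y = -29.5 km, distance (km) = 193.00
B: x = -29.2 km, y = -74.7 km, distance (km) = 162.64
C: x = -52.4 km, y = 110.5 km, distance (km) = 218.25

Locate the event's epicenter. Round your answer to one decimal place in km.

(123.5, -18.7)

Circle about each station: (x + 69.2)² + (y + 29.5)² = 193.00²; (x + 29.2)² + (y + 74.7)² = 162.64²; (x + 52.4)² + (y − 110.5)² = 218.25².
Subtracting the A equation from the B and C equations removes the quadratic terms:
80.0 x − 90.4 y = 11571.07
33.6 x + 280.0 y = -1086.94
Solving the 2×2 system: x ≈ 123.5, y ≈ -18.7 km.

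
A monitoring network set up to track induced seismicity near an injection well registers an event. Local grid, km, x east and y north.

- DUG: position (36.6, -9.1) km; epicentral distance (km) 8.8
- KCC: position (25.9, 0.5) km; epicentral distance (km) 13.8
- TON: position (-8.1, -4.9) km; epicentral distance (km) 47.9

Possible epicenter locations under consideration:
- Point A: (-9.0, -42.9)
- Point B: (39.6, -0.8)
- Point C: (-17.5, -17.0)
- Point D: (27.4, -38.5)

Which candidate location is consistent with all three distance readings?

For each candidate, compare |candidate − station| to the reported distance:
Point A: residuals DUG 48.0, KCC 41.9, TON 9.9 → max 48.0 km
Point B: residuals DUG 0.0, KCC 0.0, TON 0.0 → max 0.0 km
Point C: residuals DUG 45.9, KCC 33.0, TON 32.6 → max 45.9 km
Point D: residuals DUG 22.0, KCC 25.2, TON 1.0 → max 25.2 km
Only Point B has all residuals ≈ 0.

Point B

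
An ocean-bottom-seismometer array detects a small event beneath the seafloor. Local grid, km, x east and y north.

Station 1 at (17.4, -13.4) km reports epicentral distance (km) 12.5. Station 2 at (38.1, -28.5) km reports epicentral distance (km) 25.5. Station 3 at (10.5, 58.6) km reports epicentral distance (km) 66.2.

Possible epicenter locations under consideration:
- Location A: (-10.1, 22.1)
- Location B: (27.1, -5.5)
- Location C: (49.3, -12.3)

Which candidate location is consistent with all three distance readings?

Location B

For each candidate, compare |candidate − station| to the reported distance:
Location A: residuals Station 1 32.4, Station 2 44.4, Station 3 24.3 → max 44.4 km
Location B: residuals Station 1 0.0, Station 2 0.0, Station 3 0.0 → max 0.0 km
Location C: residuals Station 1 19.4, Station 2 5.8, Station 3 14.6 → max 19.4 km
Only Location B has all residuals ≈ 0.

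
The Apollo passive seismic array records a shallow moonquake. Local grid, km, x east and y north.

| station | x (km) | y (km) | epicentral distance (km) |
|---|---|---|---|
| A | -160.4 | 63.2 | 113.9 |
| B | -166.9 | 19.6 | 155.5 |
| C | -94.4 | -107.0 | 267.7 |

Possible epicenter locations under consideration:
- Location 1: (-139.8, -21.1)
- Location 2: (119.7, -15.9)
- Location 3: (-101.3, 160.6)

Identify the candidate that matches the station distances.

For each candidate, compare |candidate − station| to the reported distance:
Location 1: residuals A 27.1, B 106.6, C 170.5 → max 170.5 km
Location 2: residuals A 177.2, B 133.3, C 35.0 → max 177.2 km
Location 3: residuals A 0.0, B 0.0, C 0.0 → max 0.0 km
Only Location 3 has all residuals ≈ 0.

Location 3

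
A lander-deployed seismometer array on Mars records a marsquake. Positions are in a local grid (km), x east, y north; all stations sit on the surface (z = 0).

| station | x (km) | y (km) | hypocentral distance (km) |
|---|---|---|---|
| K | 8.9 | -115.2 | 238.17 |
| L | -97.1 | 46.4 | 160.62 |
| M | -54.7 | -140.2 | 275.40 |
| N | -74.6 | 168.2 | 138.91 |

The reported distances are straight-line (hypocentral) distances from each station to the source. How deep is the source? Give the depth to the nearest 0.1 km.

depth ≈ 67.2 km

Each station gives a sphere (x−x_i)² + (y−y_i)² + z² = d_i² (stations at z=0).
Subtracting the K sphere from L and M: z² cancels, leaving linear equations in x and y:
-212.0 x + 323.2 y = 29157.28
-127.2 x − 50.0 y = -9822.33
Solving: x ≈ 33.198, y ≈ 111.990 km (keep extra digits for the depth step; rounded: 33.2, 112.0).
Then from the K sphere: z² = 238.17² − (x − 8.9)² − (y + 115.2)² with x = 33.198, y = 111.990, so z ≈ 67.225 ≈ 67.2 km.
Check against N (with the unrounded solution): distance 138.92 ≈ 138.91 km. ✓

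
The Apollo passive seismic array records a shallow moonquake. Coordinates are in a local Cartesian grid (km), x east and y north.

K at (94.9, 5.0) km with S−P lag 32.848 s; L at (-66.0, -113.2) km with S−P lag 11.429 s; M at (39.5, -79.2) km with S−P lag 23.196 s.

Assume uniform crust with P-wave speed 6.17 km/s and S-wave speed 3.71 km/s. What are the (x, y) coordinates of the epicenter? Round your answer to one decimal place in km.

(-157.5, -167.4)

Distance from S−P lag: d = Δt · v_P v_S / (v_P − v_S) = Δt · (6.17·3.71)/(6.17−3.71) ≈ 9.3052·Δt.
So d_K = 305.66, d_L = 106.35, d_M = 215.84 km.
Circle about each station: (x − 94.9)² + (y − 5.0)² = 305.66²; (x + 66.0)² + (y + 113.2)² = 106.35²; (x − 39.5)² + (y + 79.2)² = 215.84².
Subtracting pairs of circle equations eliminates x²+y² and gives linear equations (the radical axes):
-321.8 x − 236.4 y = 90256.94
-110.8 x − 168.4 y = 45643.01
Solving the 2×2 system: x ≈ -157.5, y ≈ -167.4 km.
Check against K (with the unrounded x, y): √((x − 94.9)²+(y − 5.0)²) = 305.66 ≈ 305.66 km. ✓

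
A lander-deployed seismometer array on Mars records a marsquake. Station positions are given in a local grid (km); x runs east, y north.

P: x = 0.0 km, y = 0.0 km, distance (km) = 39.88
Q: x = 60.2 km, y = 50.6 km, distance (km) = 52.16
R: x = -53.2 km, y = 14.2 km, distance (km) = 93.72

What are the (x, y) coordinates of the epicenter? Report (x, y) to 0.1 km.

(39.8, 2.6)

Circle about each station: x² + y² = 39.88²; (x − 60.2)² + (y − 50.6)² = 52.16²; (x + 53.2)² + (y − 14.2)² = 93.72².
Subtracting the P equation from the Q and R equations removes the quadratic terms:
120.4 x + 101.2 y = 5054.15
-106.4 x + 28.4 y = -4161.14
Solving the 2×2 system: x ≈ 39.8, y ≈ 2.6 km.
Check against P (with the unrounded x, y): √(x²+y²) = 39.88 ≈ 39.88 km. ✓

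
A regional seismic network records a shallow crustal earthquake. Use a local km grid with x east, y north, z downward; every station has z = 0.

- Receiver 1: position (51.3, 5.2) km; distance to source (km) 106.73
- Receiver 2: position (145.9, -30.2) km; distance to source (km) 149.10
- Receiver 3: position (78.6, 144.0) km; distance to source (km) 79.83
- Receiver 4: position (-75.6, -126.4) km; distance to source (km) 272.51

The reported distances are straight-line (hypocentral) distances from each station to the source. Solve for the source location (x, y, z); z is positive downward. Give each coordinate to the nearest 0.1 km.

x ≈ 79.6 km, y ≈ 89.8 km, depth ≈ 58.6 km

Each station gives a sphere (x−x_i)² + (y−y_i)² + z² = d_i² (stations at z=0).
Subtracting the Receiver 1 sphere from Receiver 2 and Receiver 3: z² cancels, leaving linear equations in x and y:
189.2 x − 70.8 y = 8700.60
54.6 x + 277.6 y = 29273.69
Solving: x ≈ 79.590, y ≈ 89.799 km (keep extra digits for the depth step; rounded: 79.6, 89.8).
Then from the Receiver 1 sphere: z² = 106.73² − (x − 51.3)² − (y − 5.2)² with x = 79.590, y = 89.799, so z ≈ 58.600 ≈ 58.6 km.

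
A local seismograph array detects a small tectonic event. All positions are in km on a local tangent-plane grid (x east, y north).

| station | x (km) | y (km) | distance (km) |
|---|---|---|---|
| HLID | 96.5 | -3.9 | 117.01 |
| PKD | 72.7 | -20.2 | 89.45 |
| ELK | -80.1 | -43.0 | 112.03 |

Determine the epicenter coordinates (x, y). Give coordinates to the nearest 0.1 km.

20.3 km east, -92.7 km north

Circle about each station: (x − 96.5)² + (y + 3.9)² = 117.01²; (x − 72.7)² + (y + 20.2)² = 89.45²; (x + 80.1)² + (y + 43.0)² = 112.03².
Subtracting the HLID equation from the PKD and ELK equations removes the quadratic terms:
-47.6 x − 32.6 y = 2055.91
-353.2 x − 78.2 y = 78.17
Solving the 2×2 system: x ≈ 20.3, y ≈ -92.7 km.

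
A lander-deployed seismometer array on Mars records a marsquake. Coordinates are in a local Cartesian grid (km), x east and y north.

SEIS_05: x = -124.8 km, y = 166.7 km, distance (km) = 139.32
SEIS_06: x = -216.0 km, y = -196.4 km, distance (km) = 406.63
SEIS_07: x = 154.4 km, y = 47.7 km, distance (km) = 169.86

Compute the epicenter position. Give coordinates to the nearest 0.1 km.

Circle about each station: (x + 124.8)² + (y − 166.7)² = 139.32²; (x + 216.0)² + (y + 196.4)² = 406.63²; (x − 154.4)² + (y − 47.7)² = 169.86².
Subtracting pairs of circle equations eliminates x²+y² and gives linear equations (the radical axes):
-182.4 x − 726.2 y = -104072.86
558.4 x − 238.0 y = -26691.64
Solving the 2×2 system: x ≈ 12.0, y ≈ 140.3 km.

12.0 km east, 140.3 km north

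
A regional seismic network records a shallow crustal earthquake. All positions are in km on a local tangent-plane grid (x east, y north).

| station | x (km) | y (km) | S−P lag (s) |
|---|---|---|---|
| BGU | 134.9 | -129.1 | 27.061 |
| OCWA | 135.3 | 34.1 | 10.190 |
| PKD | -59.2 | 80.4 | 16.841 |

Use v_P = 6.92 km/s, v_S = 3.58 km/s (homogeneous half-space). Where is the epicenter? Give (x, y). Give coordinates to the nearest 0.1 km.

Distance from S−P lag: d = Δt · v_P v_S / (v_P − v_S) = Δt · (6.92·3.58)/(6.92−3.58) ≈ 7.4172·Δt.
So d_BGU = 200.72, d_OCWA = 75.58, d_PKD = 124.91 km.
Circle about each station: (x − 134.9)² + (y + 129.1)² = 200.72²; (x − 135.3)² + (y − 34.1)² = 75.58²; (x + 59.2)² + (y − 80.4)² = 124.91².
Subtracting pairs of circle equations eliminates x²+y² and gives linear equations (the radical axes):
0.8 x + 326.4 y = 19180.26
-388.2 x + 419.0 y = -210.01
Solving the 2×2 system: x ≈ 63.8, y ≈ 58.6 km.

(63.8, 58.6)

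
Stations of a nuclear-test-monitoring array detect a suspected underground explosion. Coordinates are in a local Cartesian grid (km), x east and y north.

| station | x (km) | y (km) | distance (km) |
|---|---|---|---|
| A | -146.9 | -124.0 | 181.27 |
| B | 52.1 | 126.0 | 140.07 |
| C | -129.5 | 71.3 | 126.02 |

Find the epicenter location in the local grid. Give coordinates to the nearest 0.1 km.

Circle about each station: (x + 146.9)² + (y + 124.0)² = 181.27²; (x − 52.1)² + (y − 126.0)² = 140.07²; (x + 129.5)² + (y − 71.3)² = 126.02².
Subtracting the A equation from the B and C equations removes the quadratic terms:
398.0 x + 500.0 y = -5125.99
34.8 x + 390.6 y = 1876.10
Solving the 2×2 system: x ≈ -21.3, y ≈ 6.7 km.

(-21.3, 6.7)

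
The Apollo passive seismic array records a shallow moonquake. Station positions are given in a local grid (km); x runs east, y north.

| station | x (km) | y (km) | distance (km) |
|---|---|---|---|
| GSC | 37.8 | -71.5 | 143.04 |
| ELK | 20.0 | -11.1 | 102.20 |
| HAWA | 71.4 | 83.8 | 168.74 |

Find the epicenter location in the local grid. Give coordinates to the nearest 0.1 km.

Circle about each station: (x − 37.8)² + (y + 71.5)² = 143.04²; (x − 20.0)² + (y + 11.1)² = 102.20²; (x − 71.4)² + (y − 83.8)² = 168.74².
Subtracting pairs of circle equations eliminates x²+y² and gives linear equations (the radical axes):
-35.6 x + 120.8 y = 3997.72
67.2 x + 310.6 y = -2433.44
Solving the 2×2 system: x ≈ -80.1, y ≈ 9.5 km.

x ≈ -80.1 km, y ≈ 9.5 km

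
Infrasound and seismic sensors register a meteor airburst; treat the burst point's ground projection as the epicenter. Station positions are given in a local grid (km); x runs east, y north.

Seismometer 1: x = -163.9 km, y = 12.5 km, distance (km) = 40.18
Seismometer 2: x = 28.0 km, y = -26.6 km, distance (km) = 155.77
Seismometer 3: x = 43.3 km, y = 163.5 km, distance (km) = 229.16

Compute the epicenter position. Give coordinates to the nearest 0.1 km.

-124.1 km east, 7.0 km north

Circle about each station: (x + 163.9)² + (y − 12.5)² = 40.18²; (x − 28.0)² + (y + 26.6)² = 155.77²; (x − 43.3)² + (y − 163.5)² = 229.16².
Subtracting the Seismometer 1 equation from the Seismometer 2 and Seismometer 3 equations removes the quadratic terms:
383.8 x − 78.2 y = -48177.76
414.4 x + 302.0 y = -49312.19
Solving the 2×2 system: x ≈ -124.1, y ≈ 7.0 km.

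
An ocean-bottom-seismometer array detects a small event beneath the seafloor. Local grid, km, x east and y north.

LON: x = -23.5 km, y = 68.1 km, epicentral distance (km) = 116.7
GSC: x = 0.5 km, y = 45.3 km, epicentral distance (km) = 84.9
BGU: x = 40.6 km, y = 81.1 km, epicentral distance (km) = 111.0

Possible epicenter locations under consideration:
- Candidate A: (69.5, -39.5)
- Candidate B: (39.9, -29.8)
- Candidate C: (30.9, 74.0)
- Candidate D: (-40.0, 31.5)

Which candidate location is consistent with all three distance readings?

For each candidate, compare |candidate − station| to the reported distance:
Candidate A: residuals LON 25.5, GSC 24.4, BGU 13.0 → max 25.5 km
Candidate B: residuals LON 0.1, GSC 0.1, BGU 0.1 → max 0.1 km
Candidate C: residuals LON 62.0, GSC 43.1, BGU 99.0 → max 99.0 km
Candidate D: residuals LON 76.6, GSC 42.1, BGU 16.4 → max 76.6 km
Only Candidate B has all residuals ≈ 0.

Candidate B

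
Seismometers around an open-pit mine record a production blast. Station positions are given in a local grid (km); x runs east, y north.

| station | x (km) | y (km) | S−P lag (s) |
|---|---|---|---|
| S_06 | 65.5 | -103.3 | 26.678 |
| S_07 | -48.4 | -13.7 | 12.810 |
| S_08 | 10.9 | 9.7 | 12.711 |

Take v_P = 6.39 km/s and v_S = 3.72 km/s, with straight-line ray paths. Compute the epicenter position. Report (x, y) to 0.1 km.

-57.3 km east, 100.0 km north

Distance from S−P lag: d = Δt · v_P v_S / (v_P − v_S) = Δt · (6.39·3.72)/(6.39−3.72) ≈ 8.9029·Δt.
So d_S_06 = 237.51, d_S_07 = 114.05, d_S_08 = 113.17 km.
Circle about each station: (x − 65.5)² + (y + 103.3)² = 237.51²; (x + 48.4)² + (y + 13.7)² = 114.05²; (x − 10.9)² + (y − 9.7)² = 113.17².
Subtracting the S_06 equation from the S_07 and S_08 equations removes the quadratic terms:
-227.8 x + 179.2 y = 30972.71
-109.2 x + 226.0 y = 28855.31
Solving the 2×2 system: x ≈ -57.3, y ≈ 100.0 km.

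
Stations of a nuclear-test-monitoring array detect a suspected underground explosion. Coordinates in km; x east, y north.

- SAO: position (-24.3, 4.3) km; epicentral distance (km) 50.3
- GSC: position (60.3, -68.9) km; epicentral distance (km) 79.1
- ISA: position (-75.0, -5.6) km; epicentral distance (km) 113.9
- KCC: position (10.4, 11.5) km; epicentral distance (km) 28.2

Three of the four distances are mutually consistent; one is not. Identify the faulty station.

Solve using three stations at a time. Using GSC, ISA, KCC (subtract circle equations pairwise → linear system) gives (x, y) ≈ (38.2, 7.0).
Distances from that point to each station vs reported:
  SAO: calculated 62.5 vs reported 50.3 → residual 12.2 km
  GSC: calculated 79.1 vs reported 79.1 → residual 0.0 km
  ISA: calculated 113.9 vs reported 113.9 → residual 0.0 km
  KCC: calculated 28.1 vs reported 28.2 → residual 0.1 km
GSC, ISA, KCC are mutually consistent (residuals ≈ 0); SAO is off by 12.2 km.

SAO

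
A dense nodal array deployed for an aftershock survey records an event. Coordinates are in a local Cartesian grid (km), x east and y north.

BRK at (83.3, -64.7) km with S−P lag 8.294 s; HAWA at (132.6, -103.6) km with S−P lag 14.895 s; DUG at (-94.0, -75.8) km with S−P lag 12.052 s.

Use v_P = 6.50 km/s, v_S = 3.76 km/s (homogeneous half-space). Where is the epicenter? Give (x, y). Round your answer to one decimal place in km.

Distance from S−P lag: d = Δt · v_P v_S / (v_P − v_S) = Δt · (6.50·3.76)/(6.50−3.76) ≈ 8.9197·Δt.
So d_BRK = 73.98, d_HAWA = 132.86, d_DUG = 107.50 km.
Circle about each station: (x − 83.3)² + (y + 64.7)² = 73.98²; (x − 132.6)² + (y + 103.6)² = 132.86²; (x + 94.0)² + (y + 75.8)² = 107.50².
Subtracting the BRK equation from the HAWA and DUG equations removes the quadratic terms:
98.6 x − 77.8 y = 5012.00
-354.6 x − 22.2 y = -2626.55
Solving the 2×2 system: x ≈ 10.6, y ≈ -51.0 km.
Check against BRK (with the unrounded x, y): √((x − 83.3)²+(y + 64.7)²) = 73.98 ≈ 73.98 km. ✓

(10.6, -51.0)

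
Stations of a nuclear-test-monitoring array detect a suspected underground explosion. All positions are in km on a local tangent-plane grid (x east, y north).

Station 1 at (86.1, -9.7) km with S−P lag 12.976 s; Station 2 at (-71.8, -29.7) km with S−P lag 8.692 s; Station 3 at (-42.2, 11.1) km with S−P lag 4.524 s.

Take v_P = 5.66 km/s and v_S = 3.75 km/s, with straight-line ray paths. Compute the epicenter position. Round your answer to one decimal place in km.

Distance from S−P lag: d = Δt · v_P v_S / (v_P − v_S) = Δt · (5.66·3.75)/(5.66−3.75) ≈ 11.1126·Δt.
So d_Station 1 = 144.20, d_Station 2 = 96.59, d_Station 3 = 50.27 km.
Circle about each station: (x − 86.1)² + (y + 9.7)² = 144.20²; (x + 71.8)² + (y + 29.7)² = 96.59²; (x + 42.2)² + (y − 11.1)² = 50.27².
Subtracting the Station 1 equation from the Station 2 and Station 3 equations removes the quadratic terms:
-315.8 x − 40.0 y = 9994.04
-256.6 x + 41.6 y = 12663.32
Solving the 2×2 system: x ≈ -39.4, y ≈ 61.3 km.
Check against Station 1 (with the unrounded x, y): √((x − 86.1)²+(y + 9.7)²) = 144.20 ≈ 144.20 km. ✓

(-39.4, 61.3)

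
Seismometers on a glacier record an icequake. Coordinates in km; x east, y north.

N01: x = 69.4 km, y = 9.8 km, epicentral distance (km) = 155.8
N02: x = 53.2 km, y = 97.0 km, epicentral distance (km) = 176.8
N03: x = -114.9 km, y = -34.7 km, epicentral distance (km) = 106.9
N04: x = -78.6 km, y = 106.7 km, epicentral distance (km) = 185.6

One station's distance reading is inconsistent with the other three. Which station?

N01

Solve using three stations at a time. Using N02, N03, N04 (subtract circle equations pairwise → linear system) gives (x, y) ≈ (-13.0, -66.9).
Distances from that point to each station vs reported:
  N01: calculated 112.6 vs reported 155.8 → residual 43.2 km
  N02: calculated 176.8 vs reported 176.8 → residual 0.0 km
  N03: calculated 106.8 vs reported 106.9 → residual 0.1 km
  N04: calculated 185.6 vs reported 185.6 → residual 0.0 km
N02, N03, N04 are mutually consistent (residuals ≈ 0); N01 is off by 43.2 km.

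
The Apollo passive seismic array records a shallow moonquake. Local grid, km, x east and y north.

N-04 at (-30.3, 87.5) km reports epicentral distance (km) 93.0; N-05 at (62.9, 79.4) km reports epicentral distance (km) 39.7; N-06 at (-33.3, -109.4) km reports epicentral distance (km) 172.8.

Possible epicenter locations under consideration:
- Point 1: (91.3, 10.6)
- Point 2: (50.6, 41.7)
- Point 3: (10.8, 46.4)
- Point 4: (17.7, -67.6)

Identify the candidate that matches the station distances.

Point 2

For each candidate, compare |candidate − station| to the reported distance:
Point 1: residuals N-04 50.9, N-05 34.7, N-06 0.2 → max 50.9 km
Point 2: residuals N-04 0.0, N-05 0.0, N-06 0.0 → max 0.0 km
Point 3: residuals N-04 34.9, N-05 22.0, N-06 10.9 → max 34.9 km
Point 4: residuals N-04 69.4, N-05 114.1, N-06 106.9 → max 114.1 km
Only Point 2 has all residuals ≈ 0.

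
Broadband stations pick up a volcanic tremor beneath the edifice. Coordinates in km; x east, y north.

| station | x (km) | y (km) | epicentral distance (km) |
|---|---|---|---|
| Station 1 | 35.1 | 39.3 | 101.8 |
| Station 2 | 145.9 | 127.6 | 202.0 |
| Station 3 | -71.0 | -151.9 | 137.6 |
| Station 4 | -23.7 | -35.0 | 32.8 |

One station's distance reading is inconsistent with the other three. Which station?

Solve using three stations at a time. Using Station 1, Station 3, Station 4 (subtract circle equations pairwise → linear system) gives (x, y) ≈ (-50.7, -15.7).
Distances from that point to each station vs reported:
  Station 1: calculated 101.9 vs reported 101.8 → residual 0.1 km
  Station 2: calculated 243.3 vs reported 202.0 → residual 41.3 km
  Station 3: calculated 137.7 vs reported 137.6 → residual 0.1 km
  Station 4: calculated 33.2 vs reported 32.8 → residual 0.4 km
Station 1, Station 3, Station 4 are mutually consistent (residuals ≈ 0); Station 2 is off by 41.3 km.

Station 2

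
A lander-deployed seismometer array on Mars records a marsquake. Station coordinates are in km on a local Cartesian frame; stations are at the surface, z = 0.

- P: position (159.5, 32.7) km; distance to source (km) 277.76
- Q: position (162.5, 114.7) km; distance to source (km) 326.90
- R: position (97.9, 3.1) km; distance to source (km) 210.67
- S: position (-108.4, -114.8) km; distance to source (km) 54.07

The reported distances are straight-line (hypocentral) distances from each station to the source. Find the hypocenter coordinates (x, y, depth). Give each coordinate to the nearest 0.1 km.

(-81.3, -98.6, 43.9)

Each station gives a sphere (x−x_i)² + (y−y_i)² + z² = d_i² (stations at z=0).
Subtracting the P sphere from Q and R: z² cancels, leaving linear equations in x and y:
6.0 x + 164.0 y = -16660.19
-123.2 x − 59.2 y = 15853.25
Solving: x ≈ -81.294, y ≈ -98.612 km (keep extra digits for the depth step; rounded: -81.3, -98.6).
Then from the P sphere: z² = 277.76² − (x − 159.5)² − (y − 32.7)² with x = -81.294, y = -98.612, so z ≈ 43.887 ≈ 43.9 km.
Check against S (with the unrounded solution): distance 54.06 ≈ 54.07 km. ✓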